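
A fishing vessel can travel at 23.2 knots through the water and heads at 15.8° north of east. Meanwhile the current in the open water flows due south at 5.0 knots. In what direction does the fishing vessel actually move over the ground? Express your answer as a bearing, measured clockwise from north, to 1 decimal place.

086.6°

Taking east as x and north as y: velocity relative to the water = (22.323, 6.317) knots; the water relative to ground = (0.000, -5.000) knots.
Velocity relative to ground = (22.323, 6.317) + (0.000, -5.000) = (22.323, 1.317) knots.
Bearing = atan2(22.32, 1.32) = 86.62° clockwise from north.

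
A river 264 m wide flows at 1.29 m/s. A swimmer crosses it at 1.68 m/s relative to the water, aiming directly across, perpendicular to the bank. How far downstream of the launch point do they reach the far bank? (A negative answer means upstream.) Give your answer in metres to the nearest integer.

Perpendicular speed = 1.680 m/s; crossing time = 264 / 1.680 = 157.143 s.
Net downstream speed = 1.290 m/s.
Drift = 1.290 × 157.143 = 202.714 m (downstream).

203 m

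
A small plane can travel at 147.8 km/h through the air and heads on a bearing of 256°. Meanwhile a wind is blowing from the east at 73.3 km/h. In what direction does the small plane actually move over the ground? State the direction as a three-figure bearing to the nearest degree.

261°

Taking east as x and north as y: velocity relative to the air = (-143.410, -35.756) km/h; the air relative to ground = (-73.300, 0.000) km/h.
Velocity relative to ground = (-143.410, -35.756) + (-73.300, 0.000) = (-216.710, -35.756) km/h.
Bearing = atan2(-216.71, -35.76) = 260.63° clockwise from north.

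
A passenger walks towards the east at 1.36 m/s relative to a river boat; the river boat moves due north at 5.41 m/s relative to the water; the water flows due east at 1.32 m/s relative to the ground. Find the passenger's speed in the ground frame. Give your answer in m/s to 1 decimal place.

In east/north components (m/s): passenger relative to river boat = (1.360, 0.000); river boat relative to water = (0.000, 5.410); water relative to ground = (1.320, 0.000).
Sum = (2.680, 5.410) m/s.
Speed = |(2.680, 5.410)| = 6.037 m/s.

6.0 m/s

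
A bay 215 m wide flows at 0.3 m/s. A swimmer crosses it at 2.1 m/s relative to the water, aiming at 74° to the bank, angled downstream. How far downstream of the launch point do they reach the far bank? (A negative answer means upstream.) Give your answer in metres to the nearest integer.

Perpendicular speed = 2.019 m/s; crossing time = 215 / 2.019 = 106.507 s.
Net downstream speed = 0.879 m/s.
Drift = 0.879 × 106.507 = 93.602 m (downstream).

94 m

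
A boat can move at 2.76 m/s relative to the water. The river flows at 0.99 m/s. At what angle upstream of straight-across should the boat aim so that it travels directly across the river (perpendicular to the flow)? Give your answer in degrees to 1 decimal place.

To cancel the current, the upstream component of the boat's velocity must equal the flow: 2.76 sin θ = 0.99.
sin θ = 0.99 / 2.76 = 0.3587.
θ = arcsin(0.3587) = 21.020°.

21.0°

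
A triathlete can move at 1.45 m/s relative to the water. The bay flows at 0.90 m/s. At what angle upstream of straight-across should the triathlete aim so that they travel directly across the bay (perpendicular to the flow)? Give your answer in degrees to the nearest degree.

38°

To cancel the current, the upstream component of the triathlete's velocity must equal the flow: 1.45 sin θ = 0.90.
sin θ = 0.90 / 1.45 = 0.6207.
θ = arcsin(0.6207) = 38.367°.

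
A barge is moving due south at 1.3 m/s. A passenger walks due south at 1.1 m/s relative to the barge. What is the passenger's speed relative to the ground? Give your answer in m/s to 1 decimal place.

2.4 m/s

Taking east as x and north as y: barge velocity = (0.000, -1.300) m/s; passenger velocity relative to barge = (0.000, -1.100) m/s.
Velocity relative to ground = (0.000, -1.300) + (0.000, -1.100) = (0.000, -2.400) m/s.
Speed = |(0.000, -2.400)| = 2.400 m/s.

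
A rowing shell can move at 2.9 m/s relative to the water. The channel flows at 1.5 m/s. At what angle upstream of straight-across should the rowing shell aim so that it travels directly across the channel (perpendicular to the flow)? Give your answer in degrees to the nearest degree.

31°

To cancel the current, the upstream component of the rowing shell's velocity must equal the flow: 2.9 sin θ = 1.5.
sin θ = 1.5 / 2.9 = 0.5172.
θ = arcsin(0.5172) = 31.147°.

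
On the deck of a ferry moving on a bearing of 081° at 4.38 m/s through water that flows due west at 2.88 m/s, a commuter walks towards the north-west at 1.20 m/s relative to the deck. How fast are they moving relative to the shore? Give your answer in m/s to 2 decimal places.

In east/north components (m/s): commuter relative to ferry = (-0.849, 0.849); ferry relative to water = (4.326, 0.685); water relative to ground = (-2.880, 0.000).
Sum = (0.598, 1.534) m/s.
Speed = |(0.598, 1.534)| = 1.646 m/s.

1.65 m/s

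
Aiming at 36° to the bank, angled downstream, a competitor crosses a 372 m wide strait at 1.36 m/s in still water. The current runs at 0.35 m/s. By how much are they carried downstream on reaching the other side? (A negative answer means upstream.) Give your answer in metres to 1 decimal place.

Perpendicular speed = 0.799 m/s; crossing time = 372 / 0.799 = 465.356 s.
Net downstream speed = 1.450 m/s.
Drift = 1.450 × 465.356 = 674.889 m (downstream).

674.9 m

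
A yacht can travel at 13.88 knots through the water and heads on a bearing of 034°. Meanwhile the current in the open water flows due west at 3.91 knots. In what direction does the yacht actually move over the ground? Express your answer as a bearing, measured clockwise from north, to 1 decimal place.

018.5°

Taking east as x and north as y: velocity relative to the water = (7.762, 11.507) knots; the water relative to ground = (-3.910, 0.000) knots.
Velocity relative to ground = (7.762, 11.507) + (-3.910, 0.000) = (3.852, 11.507) knots.
Bearing = atan2(3.85, 11.51) = 18.51° clockwise from north.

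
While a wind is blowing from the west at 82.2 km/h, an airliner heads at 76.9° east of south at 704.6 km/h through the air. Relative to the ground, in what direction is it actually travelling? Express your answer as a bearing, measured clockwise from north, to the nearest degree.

102°

Taking east as x and north as y: velocity relative to the air = (686.263, -159.699) km/h; the air relative to ground = (82.200, 0.000) km/h.
Velocity relative to ground = (686.263, -159.699) + (82.200, 0.000) = (768.463, -159.699) km/h.
Bearing = atan2(768.46, -159.70) = 101.74° clockwise from north.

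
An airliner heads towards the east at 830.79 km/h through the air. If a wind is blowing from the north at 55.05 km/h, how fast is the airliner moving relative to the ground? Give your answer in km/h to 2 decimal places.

Taking east as x and north as y: velocity relative to the air = (830.790, 0.000) km/h; the air relative to ground = (0.000, -55.050) km/h.
Velocity relative to ground = (830.790, 0.000) + (0.000, -55.050) = (830.790, -55.050) km/h.
Speed = |(830.790, -55.050)| = 832.612 km/h.

832.61 km/h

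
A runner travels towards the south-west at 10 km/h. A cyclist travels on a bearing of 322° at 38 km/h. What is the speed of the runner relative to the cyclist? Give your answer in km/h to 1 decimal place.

Taking east as x and north as y: runner velocity = (-7.071, -7.071) km/h; cyclist velocity = (-23.395, 29.944) km/h.
Velocity of runner relative to cyclist = (-7.071, -7.071) − (-23.395, 29.944) = (16.324, -37.015) km/h.
Magnitude = |(16.324, -37.015)| = 40.455 km/h.

40.5 km/h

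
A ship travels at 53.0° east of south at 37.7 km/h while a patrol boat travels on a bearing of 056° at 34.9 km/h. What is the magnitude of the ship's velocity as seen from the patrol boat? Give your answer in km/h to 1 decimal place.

Taking east as x and north as y: ship velocity = (30.109, -22.688) km/h; patrol boat velocity = (28.933, 19.516) km/h.
Velocity of ship relative to patrol boat = (30.109, -22.688) − (28.933, 19.516) = (1.175, -42.204) km/h.
Magnitude = |(1.175, -42.204)| = 42.221 km/h.

42.2 km/h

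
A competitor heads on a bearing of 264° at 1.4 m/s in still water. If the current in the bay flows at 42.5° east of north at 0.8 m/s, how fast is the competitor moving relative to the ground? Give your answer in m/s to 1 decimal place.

Taking east as x and north as y: velocity relative to the water = (-1.392, -0.146) m/s; the water relative to ground = (0.540, 0.590) m/s.
Velocity relative to ground = (-1.392, -0.146) + (0.540, 0.590) = (-0.852, 0.443) m/s.
Speed = |(-0.852, 0.443)| = 0.960 m/s.

1.0 m/s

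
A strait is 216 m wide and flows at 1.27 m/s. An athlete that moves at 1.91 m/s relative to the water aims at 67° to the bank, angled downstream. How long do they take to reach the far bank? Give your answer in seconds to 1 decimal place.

122.9 s

The component of the athlete's velocity perpendicular to the bank is 1.91 × sin 67° = 1.758 m/s.
Only the cross-stream component determines the crossing time; the current contributes nothing perpendicular to the bank.
Time = 216 / 1.758 = 122.855 s.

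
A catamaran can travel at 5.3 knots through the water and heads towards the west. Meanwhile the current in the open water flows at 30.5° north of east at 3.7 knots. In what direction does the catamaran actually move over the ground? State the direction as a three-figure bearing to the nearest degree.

312°

Taking east as x and north as y: velocity relative to the water = (-5.300, 0.000) knots; the water relative to ground = (3.188, 1.878) knots.
Velocity relative to ground = (-5.300, 0.000) + (3.188, 1.878) = (-2.112, 1.878) knots.
Bearing = atan2(-2.11, 1.88) = 311.64° clockwise from north.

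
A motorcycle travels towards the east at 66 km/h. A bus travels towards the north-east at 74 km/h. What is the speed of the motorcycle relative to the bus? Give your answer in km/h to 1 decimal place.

54.1 km/h

Taking east as x and north as y: motorcycle velocity = (66.000, 0.000) km/h; bus velocity = (52.326, 52.326) km/h.
Velocity of motorcycle relative to bus = (66.000, 0.000) − (52.326, 52.326) = (13.674, -52.326) km/h.
Magnitude = |(13.674, -52.326)| = 54.083 km/h.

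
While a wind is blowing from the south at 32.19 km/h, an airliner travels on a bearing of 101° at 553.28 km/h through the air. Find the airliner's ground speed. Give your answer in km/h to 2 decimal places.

Taking east as x and north as y: velocity relative to the air = (543.115, -105.571) km/h; the air relative to ground = (0.000, 32.190) km/h.
Velocity relative to ground = (543.115, -105.571) + (0.000, 32.190) = (543.115, -73.381) km/h.
Speed = |(543.115, -73.381)| = 548.050 km/h.

548.05 km/h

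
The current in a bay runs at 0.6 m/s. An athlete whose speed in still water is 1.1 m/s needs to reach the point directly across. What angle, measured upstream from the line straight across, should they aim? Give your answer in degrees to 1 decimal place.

33.1°

To cancel the current, the upstream component of the athlete's velocity must equal the flow: 1.1 sin θ = 0.6.
sin θ = 0.6 / 1.1 = 0.5455.
θ = arcsin(0.5455) = 33.056°.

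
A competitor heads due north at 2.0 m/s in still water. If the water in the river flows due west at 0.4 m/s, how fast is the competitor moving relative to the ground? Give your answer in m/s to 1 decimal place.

Taking east as x and north as y: velocity relative to the water = (0.000, 2.000) m/s; the water relative to ground = (-0.400, 0.000) m/s.
Velocity relative to ground = (0.000, 2.000) + (-0.400, 0.000) = (-0.400, 2.000) m/s.
Speed = |(-0.400, 2.000)| = 2.040 m/s.

2.0 m/s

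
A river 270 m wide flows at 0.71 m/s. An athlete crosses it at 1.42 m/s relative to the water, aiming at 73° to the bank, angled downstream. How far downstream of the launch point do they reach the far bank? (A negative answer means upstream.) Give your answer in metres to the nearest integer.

Perpendicular speed = 1.358 m/s; crossing time = 270 / 1.358 = 198.829 s.
Net downstream speed = 1.125 m/s.
Drift = 1.125 × 198.829 = 223.716 m (downstream).

224 m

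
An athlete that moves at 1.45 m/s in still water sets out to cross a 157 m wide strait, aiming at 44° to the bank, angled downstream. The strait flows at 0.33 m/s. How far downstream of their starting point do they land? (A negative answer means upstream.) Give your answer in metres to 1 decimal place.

Perpendicular speed = 1.007 m/s; crossing time = 157 / 1.007 = 155.869 s.
Net downstream speed = 1.373 m/s.
Drift = 1.373 × 155.869 = 214.015 m (downstream).

214.0 m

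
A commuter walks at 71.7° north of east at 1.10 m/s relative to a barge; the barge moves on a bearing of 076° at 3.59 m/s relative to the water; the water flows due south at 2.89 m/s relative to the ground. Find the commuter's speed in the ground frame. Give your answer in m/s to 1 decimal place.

4.0 m/s

In east/north components (m/s): commuter relative to barge = (0.345, 1.044); barge relative to water = (3.483, 0.868); water relative to ground = (0.000, -2.890).
Sum = (3.829, -0.977) m/s.
Speed = |(3.829, -0.977)| = 3.951 m/s.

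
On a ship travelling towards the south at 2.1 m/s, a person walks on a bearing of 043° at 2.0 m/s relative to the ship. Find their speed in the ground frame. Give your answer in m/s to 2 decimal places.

1.51 m/s

Taking east as x and north as y: ship velocity = (0.000, -2.100) m/s; person velocity relative to ship = (1.364, 1.463) m/s.
Velocity relative to ground = (0.000, -2.100) + (1.364, 1.463) = (1.364, -0.637) m/s.
Speed = |(1.364, -0.637)| = 1.506 m/s.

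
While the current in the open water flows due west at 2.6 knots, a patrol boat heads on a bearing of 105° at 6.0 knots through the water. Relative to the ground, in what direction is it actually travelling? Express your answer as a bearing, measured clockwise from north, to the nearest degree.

116°

Taking east as x and north as y: velocity relative to the water = (5.796, -1.553) knots; the water relative to ground = (-2.600, 0.000) knots.
Velocity relative to ground = (5.796, -1.553) + (-2.600, 0.000) = (3.196, -1.553) knots.
Bearing = atan2(3.20, -1.55) = 115.92° clockwise from north.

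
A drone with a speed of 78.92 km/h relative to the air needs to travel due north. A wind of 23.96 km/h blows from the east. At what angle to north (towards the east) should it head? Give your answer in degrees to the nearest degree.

18°

The wind pushes perpendicular to the desired track; the heading must have a component into the wind equal to 23.96 km/h: 78.92 sin θ = 23.96.
sin θ = 0.3036, so θ = 17.674°.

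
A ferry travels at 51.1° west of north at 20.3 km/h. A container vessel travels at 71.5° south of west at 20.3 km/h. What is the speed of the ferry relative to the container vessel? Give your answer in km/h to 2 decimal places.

Taking east as x and north as y: ferry velocity = (-15.798, 12.748) km/h; container vessel velocity = (-6.441, -19.251) km/h.
Velocity of ferry relative to container vessel = (-15.798, 12.748) − (-6.441, -19.251) = (-9.357, 31.999) km/h.
Magnitude = |(-9.357, 31.999)| = 33.339 km/h.

33.34 km/h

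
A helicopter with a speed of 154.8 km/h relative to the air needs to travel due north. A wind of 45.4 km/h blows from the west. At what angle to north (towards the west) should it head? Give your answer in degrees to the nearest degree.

17°

The wind pushes perpendicular to the desired track; the heading must have a component into the wind equal to 45.4 km/h: 154.8 sin θ = 45.4.
sin θ = 0.2933, so θ = 17.055°.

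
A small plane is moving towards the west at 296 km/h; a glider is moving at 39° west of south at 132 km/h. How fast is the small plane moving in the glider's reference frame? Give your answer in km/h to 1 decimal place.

Taking east as x and north as y: small plane velocity = (-296.000, 0.000) km/h; glider velocity = (-83.070, -102.583) km/h.
Velocity of small plane relative to glider = (-296.000, 0.000) − (-83.070, -102.583) = (-212.930, 102.583) km/h.
Magnitude = |(-212.930, 102.583)| = 236.352 km/h.

236.4 km/h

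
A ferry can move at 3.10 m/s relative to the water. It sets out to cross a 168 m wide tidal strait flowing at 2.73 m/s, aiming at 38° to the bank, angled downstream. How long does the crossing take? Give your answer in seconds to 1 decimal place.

88.0 s

The component of the ferry's velocity perpendicular to the bank is 3.10 × sin 38° = 1.909 m/s.
The flow acts along the bank and has no component across it.
Time = 168 / 1.909 = 88.025 s.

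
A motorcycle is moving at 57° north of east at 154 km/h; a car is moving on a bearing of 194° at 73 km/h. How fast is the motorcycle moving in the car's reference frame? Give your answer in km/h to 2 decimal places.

224.29 km/h

Taking east as x and north as y: motorcycle velocity = (83.874, 129.155) km/h; car velocity = (-17.660, -70.832) km/h.
Velocity of motorcycle relative to car = (83.874, 129.155) − (-17.660, -70.832) = (101.535, 199.987) km/h.
Magnitude = |(101.535, 199.987)| = 224.286 km/h.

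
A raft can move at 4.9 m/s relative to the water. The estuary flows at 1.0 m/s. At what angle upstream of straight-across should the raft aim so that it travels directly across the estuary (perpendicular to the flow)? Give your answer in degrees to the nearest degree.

To cancel the current, the upstream component of the raft's velocity must equal the flow: 4.9 sin θ = 1.0.
sin θ = 1.0 / 4.9 = 0.2041.
θ = arcsin(0.2041) = 11.776°.

12°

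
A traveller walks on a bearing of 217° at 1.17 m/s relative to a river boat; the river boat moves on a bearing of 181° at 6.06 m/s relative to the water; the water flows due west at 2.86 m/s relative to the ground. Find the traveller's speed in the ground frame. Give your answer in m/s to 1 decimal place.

In east/north components (m/s): traveller relative to river boat = (-0.704, -0.934); river boat relative to water = (-0.106, -6.059); water relative to ground = (-2.860, 0.000).
Sum = (-3.670, -6.993) m/s.
Speed = |(-3.670, -6.993)| = 7.898 m/s.

7.9 m/s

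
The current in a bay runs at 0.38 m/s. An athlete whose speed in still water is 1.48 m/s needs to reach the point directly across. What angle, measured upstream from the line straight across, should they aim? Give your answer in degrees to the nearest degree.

15°

To cancel the current, the upstream component of the athlete's velocity must equal the flow: 1.48 sin θ = 0.38.
sin θ = 0.38 / 1.48 = 0.2568.
θ = arcsin(0.2568) = 14.878°.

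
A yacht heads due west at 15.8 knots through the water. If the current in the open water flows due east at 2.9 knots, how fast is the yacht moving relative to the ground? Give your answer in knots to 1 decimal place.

Taking east as x and north as y: velocity relative to the water = (-15.800, 0.000) knots; the water relative to ground = (2.900, 0.000) knots.
Velocity relative to ground = (-15.800, 0.000) + (2.900, 0.000) = (-12.900, 0.000) knots.
Speed = |(-12.900, 0.000)| = 12.900 knots.

12.9 knots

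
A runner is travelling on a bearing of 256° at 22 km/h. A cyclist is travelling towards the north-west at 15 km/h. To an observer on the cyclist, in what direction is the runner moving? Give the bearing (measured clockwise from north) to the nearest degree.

214°

Taking east as x and north as y: runner velocity = (-21.347, -5.322) km/h; cyclist velocity = (-10.607, 10.607) km/h.
Velocity of runner relative to cyclist = (-21.347, -5.322) − (-10.607, 10.607) = (-10.740, -15.929) km/h.
Bearing = atan2(-10.74, -15.93) = 213.99° clockwise from north.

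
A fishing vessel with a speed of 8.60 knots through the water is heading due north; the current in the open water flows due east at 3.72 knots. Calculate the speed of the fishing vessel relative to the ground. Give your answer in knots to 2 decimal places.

9.37 knots

Taking east as x and north as y: velocity relative to the water = (0.000, 8.600) knots; the water relative to ground = (3.720, 0.000) knots.
Velocity relative to ground = (0.000, 8.600) + (3.720, 0.000) = (3.720, 8.600) knots.
Speed = |(3.720, 8.600)| = 9.370 knots.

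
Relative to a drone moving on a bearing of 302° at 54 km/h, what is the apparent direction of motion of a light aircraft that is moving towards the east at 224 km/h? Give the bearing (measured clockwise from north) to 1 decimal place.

Taking east as x and north as y: light aircraft velocity = (224.000, 0.000) km/h; drone velocity = (-45.795, 28.616) km/h.
Velocity of light aircraft relative to drone = (224.000, 0.000) − (-45.795, 28.616) = (269.795, -28.616) km/h.
Bearing = atan2(269.79, -28.62) = 96.05° clockwise from north.

096.1°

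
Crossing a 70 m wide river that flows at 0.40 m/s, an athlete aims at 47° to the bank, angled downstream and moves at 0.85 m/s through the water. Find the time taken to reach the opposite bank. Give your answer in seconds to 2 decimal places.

The component of the athlete's velocity perpendicular to the bank is 0.85 × sin 47° = 0.622 m/s.
The current is parallel to the bank, so it does not affect the crossing time.
Time = 70 / 0.622 = 112.603 s.

112.60 s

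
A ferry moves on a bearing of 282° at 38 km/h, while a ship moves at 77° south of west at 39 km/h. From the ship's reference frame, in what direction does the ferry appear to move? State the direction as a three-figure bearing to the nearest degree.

Taking east as x and north as y: ferry velocity = (-37.170, 7.901) km/h; ship velocity = (-8.773, -38.000) km/h.
Velocity of ferry relative to ship = (-37.170, 7.901) − (-8.773, -38.000) = (-28.397, 45.901) km/h.
Bearing = atan2(-28.40, 45.90) = 328.26° clockwise from north.

328°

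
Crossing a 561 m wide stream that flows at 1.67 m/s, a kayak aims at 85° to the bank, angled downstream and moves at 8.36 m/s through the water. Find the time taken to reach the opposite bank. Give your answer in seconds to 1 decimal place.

67.4 s

The component of the kayak's velocity perpendicular to the bank is 8.36 × sin 85° = 8.328 m/s.
Only the cross-stream component determines the crossing time; the current contributes nothing perpendicular to the bank.
Time = 561 / 8.328 = 67.362 s.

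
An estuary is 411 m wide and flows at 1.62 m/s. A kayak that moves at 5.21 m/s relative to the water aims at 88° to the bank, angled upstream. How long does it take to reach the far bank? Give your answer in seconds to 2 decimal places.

The component of the kayak's velocity perpendicular to the bank is 5.21 × sin 88° = 5.207 m/s.
The current is parallel to the bank, so it does not affect the crossing time.
Time = 411 / 5.207 = 78.935 s.

78.93 s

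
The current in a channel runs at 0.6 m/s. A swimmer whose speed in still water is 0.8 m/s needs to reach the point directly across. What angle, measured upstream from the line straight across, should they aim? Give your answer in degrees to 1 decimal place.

48.6°

To cancel the current, the upstream component of the swimmer's velocity must equal the flow: 0.8 sin θ = 0.6.
sin θ = 0.6 / 0.8 = 0.7500.
θ = arcsin(0.7500) = 48.590°.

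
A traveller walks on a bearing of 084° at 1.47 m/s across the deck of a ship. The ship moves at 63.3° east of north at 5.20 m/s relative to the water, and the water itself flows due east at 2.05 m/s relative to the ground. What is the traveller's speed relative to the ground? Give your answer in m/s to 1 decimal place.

In east/north components (m/s): traveller relative to ship = (1.462, 0.154); ship relative to water = (4.646, 2.336); water relative to ground = (2.050, 0.000).
Sum = (8.157, 2.490) m/s.
Speed = |(8.157, 2.490)| = 8.529 m/s.

8.5 m/s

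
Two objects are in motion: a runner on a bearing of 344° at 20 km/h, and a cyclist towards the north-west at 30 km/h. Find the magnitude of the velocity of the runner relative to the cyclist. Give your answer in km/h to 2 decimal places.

15.83 km/h

Taking east as x and north as y: runner velocity = (-5.513, 19.225) km/h; cyclist velocity = (-21.213, 21.213) km/h.
Velocity of runner relative to cyclist = (-5.513, 19.225) − (-21.213, 21.213) = (15.700, -1.988) km/h.
Magnitude = |(15.700, -1.988)| = 15.826 km/h.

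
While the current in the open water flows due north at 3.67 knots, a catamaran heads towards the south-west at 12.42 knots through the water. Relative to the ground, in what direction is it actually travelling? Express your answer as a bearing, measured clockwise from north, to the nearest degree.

240°

Taking east as x and north as y: velocity relative to the water = (-8.782, -8.782) knots; the water relative to ground = (0.000, 3.670) knots.
Velocity relative to ground = (-8.782, -8.782) + (0.000, 3.670) = (-8.782, -5.112) knots.
Bearing = atan2(-8.78, -5.11) = 239.80° clockwise from north.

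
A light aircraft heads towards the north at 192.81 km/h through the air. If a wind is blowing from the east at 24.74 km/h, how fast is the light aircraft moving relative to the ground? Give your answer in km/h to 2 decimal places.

Taking east as x and north as y: velocity relative to the air = (0.000, 192.810) km/h; the air relative to ground = (-24.740, 0.000) km/h.
Velocity relative to ground = (0.000, 192.810) + (-24.740, 0.000) = (-24.740, 192.810) km/h.
Speed = |(-24.740, 192.810)| = 194.391 km/h.

194.39 km/h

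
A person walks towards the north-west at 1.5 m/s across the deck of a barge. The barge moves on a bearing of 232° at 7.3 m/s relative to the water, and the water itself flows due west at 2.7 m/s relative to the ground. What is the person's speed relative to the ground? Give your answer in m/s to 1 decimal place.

10.1 m/s

In east/north components (m/s): person relative to barge = (-1.061, 1.061); barge relative to water = (-5.752, -4.494); water relative to ground = (-2.700, 0.000).
Sum = (-9.513, -3.434) m/s.
Speed = |(-9.513, -3.434)| = 10.114 m/s.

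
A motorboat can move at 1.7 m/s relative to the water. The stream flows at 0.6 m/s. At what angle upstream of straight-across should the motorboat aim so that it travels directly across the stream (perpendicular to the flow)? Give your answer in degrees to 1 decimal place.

To cancel the current, the upstream component of the motorboat's velocity must equal the flow: 1.7 sin θ = 0.6.
sin θ = 0.6 / 1.7 = 0.3529.
θ = arcsin(0.3529) = 20.667°.

20.7°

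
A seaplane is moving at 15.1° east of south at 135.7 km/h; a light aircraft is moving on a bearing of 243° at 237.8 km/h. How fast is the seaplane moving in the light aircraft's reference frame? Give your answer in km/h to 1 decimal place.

248.3 km/h

Taking east as x and north as y: seaplane velocity = (35.350, -131.015) km/h; light aircraft velocity = (-211.881, -107.959) km/h.
Velocity of seaplane relative to light aircraft = (35.350, -131.015) − (-211.881, -107.959) = (247.232, -23.056) km/h.
Magnitude = |(247.232, -23.056)| = 248.305 km/h.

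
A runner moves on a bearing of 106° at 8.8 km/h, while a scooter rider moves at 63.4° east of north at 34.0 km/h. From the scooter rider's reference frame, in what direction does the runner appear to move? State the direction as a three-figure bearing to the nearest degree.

231°

Taking east as x and north as y: runner velocity = (8.459, -2.426) km/h; scooter rider velocity = (30.401, 15.224) km/h.
Velocity of runner relative to scooter rider = (8.459, -2.426) − (30.401, 15.224) = (-21.942, -17.649) km/h.
Bearing = atan2(-21.94, -17.65) = 231.19° clockwise from north.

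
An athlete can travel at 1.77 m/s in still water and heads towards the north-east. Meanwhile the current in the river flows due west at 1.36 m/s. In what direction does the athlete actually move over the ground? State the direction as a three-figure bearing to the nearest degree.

355°

Taking east as x and north as y: velocity relative to the water = (1.252, 1.252) m/s; the water relative to ground = (-1.360, 0.000) m/s.
Velocity relative to ground = (1.252, 1.252) + (-1.360, 0.000) = (-0.108, 1.252) m/s.
Bearing = atan2(-0.11, 1.25) = 355.05° clockwise from north.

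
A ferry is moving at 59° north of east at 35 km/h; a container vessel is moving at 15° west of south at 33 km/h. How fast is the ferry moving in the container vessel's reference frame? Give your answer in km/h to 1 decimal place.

Taking east as x and north as y: ferry velocity = (18.026, 30.001) km/h; container vessel velocity = (-8.541, -31.876) km/h.
Velocity of ferry relative to container vessel = (18.026, 30.001) − (-8.541, -31.876) = (26.567, 61.876) km/h.
Magnitude = |(26.567, 61.876)| = 67.339 km/h.

67.3 km/h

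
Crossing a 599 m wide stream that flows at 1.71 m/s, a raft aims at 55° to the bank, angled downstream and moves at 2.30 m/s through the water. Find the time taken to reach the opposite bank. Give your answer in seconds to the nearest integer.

318 s

The component of the raft's velocity perpendicular to the bank is 2.30 × sin 55° = 1.884 m/s.
The flow acts along the bank and has no component across it.
Time = 599 / 1.884 = 317.932 s.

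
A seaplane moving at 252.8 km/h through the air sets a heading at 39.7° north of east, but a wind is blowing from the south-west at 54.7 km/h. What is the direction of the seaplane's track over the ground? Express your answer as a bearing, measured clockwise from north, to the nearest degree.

049°

Taking east as x and north as y: velocity relative to the air = (194.504, 161.481) km/h; the air relative to ground = (38.679, 38.679) km/h.
Velocity relative to ground = (194.504, 161.481) + (38.679, 38.679) = (233.183, 200.159) km/h.
Bearing = atan2(233.18, 200.16) = 49.36° clockwise from north.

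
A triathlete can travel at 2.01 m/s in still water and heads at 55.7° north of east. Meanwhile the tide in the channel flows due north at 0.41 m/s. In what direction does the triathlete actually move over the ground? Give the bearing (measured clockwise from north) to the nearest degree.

Taking east as x and north as y: velocity relative to the water = (1.133, 1.660) m/s; the water relative to ground = (0.000, 0.410) m/s.
Velocity relative to ground = (1.133, 1.660) + (0.000, 0.410) = (1.133, 2.070) m/s.
Bearing = atan2(1.13, 2.07) = 28.68° clockwise from north.

029°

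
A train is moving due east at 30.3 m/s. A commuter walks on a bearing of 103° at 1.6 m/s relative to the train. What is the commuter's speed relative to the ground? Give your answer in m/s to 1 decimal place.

Taking east as x and north as y: train velocity = (30.300, 0.000) m/s; commuter velocity relative to train = (1.559, -0.360) m/s.
Velocity relative to ground = (30.300, 0.000) + (1.559, -0.360) = (31.859, -0.360) m/s.
Speed = |(31.859, -0.360)| = 31.861 m/s.

31.9 m/s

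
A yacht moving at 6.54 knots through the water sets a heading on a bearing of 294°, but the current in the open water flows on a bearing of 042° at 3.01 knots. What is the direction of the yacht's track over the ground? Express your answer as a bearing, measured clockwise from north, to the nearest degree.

321°

Taking east as x and north as y: velocity relative to the water = (-5.975, 2.660) knots; the water relative to ground = (2.014, 2.237) knots.
Velocity relative to ground = (-5.975, 2.660) + (2.014, 2.237) = (-3.961, 4.897) knots.
Bearing = atan2(-3.96, 4.90) = 321.03° clockwise from north.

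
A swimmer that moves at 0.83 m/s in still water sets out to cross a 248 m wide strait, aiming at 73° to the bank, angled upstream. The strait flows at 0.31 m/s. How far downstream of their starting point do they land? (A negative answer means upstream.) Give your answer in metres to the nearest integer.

21 m

Perpendicular speed = 0.794 m/s; crossing time = 248 / 0.794 = 312.448 s.
Net downstream speed = 0.067 m/s.
Drift = 0.067 × 312.448 = 21.038 m (downstream).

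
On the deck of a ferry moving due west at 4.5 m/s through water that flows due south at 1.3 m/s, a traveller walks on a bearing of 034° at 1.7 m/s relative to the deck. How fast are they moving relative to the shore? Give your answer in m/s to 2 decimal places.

3.55 m/s

In east/north components (m/s): traveller relative to ferry = (0.951, 1.409); ferry relative to water = (-4.500, 0.000); water relative to ground = (0.000, -1.300).
Sum = (-3.549, 0.109) m/s.
Speed = |(-3.549, 0.109)| = 3.551 m/s.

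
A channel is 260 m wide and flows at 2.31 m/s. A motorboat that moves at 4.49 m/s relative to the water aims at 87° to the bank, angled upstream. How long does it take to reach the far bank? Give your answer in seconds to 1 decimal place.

The component of the motorboat's velocity perpendicular to the bank is 4.49 × sin 87° = 4.484 m/s.
Only the cross-stream component determines the crossing time; the current contributes nothing perpendicular to the bank.
Time = 260 / 4.484 = 57.986 s.

58.0 s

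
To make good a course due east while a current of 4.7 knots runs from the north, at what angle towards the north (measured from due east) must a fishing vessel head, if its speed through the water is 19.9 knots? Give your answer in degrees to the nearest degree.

The current pushes perpendicular to the desired track; the heading must have a component into the current equal to 4.7 knots: 19.9 sin θ = 4.7.
sin θ = 0.2362, so θ = 13.661°.

14°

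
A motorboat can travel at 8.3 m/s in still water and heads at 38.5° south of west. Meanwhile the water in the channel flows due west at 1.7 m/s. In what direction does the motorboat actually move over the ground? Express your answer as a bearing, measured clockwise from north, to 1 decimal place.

237.8°

Taking east as x and north as y: velocity relative to the water = (-6.496, -5.167) m/s; the water relative to ground = (-1.700, 0.000) m/s.
Velocity relative to ground = (-6.496, -5.167) + (-1.700, 0.000) = (-8.196, -5.167) m/s.
Bearing = atan2(-8.20, -5.17) = 237.77° clockwise from north.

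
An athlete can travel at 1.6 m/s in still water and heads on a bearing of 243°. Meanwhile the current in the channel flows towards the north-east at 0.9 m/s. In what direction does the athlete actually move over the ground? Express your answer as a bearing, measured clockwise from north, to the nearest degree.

263°

Taking east as x and north as y: velocity relative to the water = (-1.426, -0.726) m/s; the water relative to ground = (0.636, 0.636) m/s.
Velocity relative to ground = (-1.426, -0.726) + (0.636, 0.636) = (-0.789, -0.090) m/s.
Bearing = atan2(-0.79, -0.09) = 263.50° clockwise from north.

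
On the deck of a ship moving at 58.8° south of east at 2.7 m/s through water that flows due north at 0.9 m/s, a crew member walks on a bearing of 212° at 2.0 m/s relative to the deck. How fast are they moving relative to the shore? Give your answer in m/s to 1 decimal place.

3.1 m/s

In east/north components (m/s): crew member relative to ship = (-1.060, -1.696); ship relative to water = (1.399, -2.309); water relative to ground = (0.000, 0.900).
Sum = (0.339, -3.106) m/s.
Speed = |(0.339, -3.106)| = 3.124 m/s.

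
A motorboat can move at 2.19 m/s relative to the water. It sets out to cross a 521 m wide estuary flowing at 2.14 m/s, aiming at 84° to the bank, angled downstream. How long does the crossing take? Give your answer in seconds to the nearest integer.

The component of the motorboat's velocity perpendicular to the bank is 2.19 × sin 84° = 2.178 m/s.
The current is parallel to the bank, so it does not affect the crossing time.
Time = 521 / 2.178 = 239.210 s.

239 s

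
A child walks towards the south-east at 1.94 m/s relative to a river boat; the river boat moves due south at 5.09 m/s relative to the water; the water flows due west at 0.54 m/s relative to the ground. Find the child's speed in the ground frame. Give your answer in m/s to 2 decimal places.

In east/north components (m/s): child relative to river boat = (1.372, -1.372); river boat relative to water = (0.000, -5.090); water relative to ground = (-0.540, 0.000).
Sum = (0.832, -6.462) m/s.
Speed = |(0.832, -6.462)| = 6.515 m/s.

6.52 m/s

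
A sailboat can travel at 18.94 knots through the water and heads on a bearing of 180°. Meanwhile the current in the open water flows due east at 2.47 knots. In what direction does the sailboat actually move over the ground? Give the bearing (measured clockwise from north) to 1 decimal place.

Taking east as x and north as y: velocity relative to the water = (0.000, -18.940) knots; the water relative to ground = (2.470, 0.000) knots.
Velocity relative to ground = (0.000, -18.940) + (2.470, 0.000) = (2.470, -18.940) knots.
Bearing = atan2(2.47, -18.94) = 172.57° clockwise from north.

172.6°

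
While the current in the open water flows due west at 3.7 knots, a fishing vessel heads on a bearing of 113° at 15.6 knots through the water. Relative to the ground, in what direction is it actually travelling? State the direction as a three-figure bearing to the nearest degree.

Taking east as x and north as y: velocity relative to the water = (14.360, -6.095) knots; the water relative to ground = (-3.700, 0.000) knots.
Velocity relative to ground = (14.360, -6.095) + (-3.700, 0.000) = (10.660, -6.095) knots.
Bearing = atan2(10.66, -6.10) = 119.76° clockwise from north.

120°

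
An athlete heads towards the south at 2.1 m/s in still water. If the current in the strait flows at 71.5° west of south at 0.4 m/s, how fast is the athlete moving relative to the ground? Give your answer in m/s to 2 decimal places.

2.26 m/s

Taking east as x and north as y: velocity relative to the water = (0.000, -2.100) m/s; the water relative to ground = (-0.379, -0.127) m/s.
Velocity relative to ground = (0.000, -2.100) + (-0.379, -0.127) = (-0.379, -2.227) m/s.
Speed = |(-0.379, -2.227)| = 2.259 m/s.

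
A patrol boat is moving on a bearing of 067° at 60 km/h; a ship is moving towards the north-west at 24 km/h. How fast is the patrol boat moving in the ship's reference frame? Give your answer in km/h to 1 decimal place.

Taking east as x and north as y: patrol boat velocity = (55.230, 23.444) km/h; ship velocity = (-16.971, 16.971) km/h.
Velocity of patrol boat relative to ship = (55.230, 23.444) − (-16.971, 16.971) = (72.201, 6.473) km/h.
Magnitude = |(72.201, 6.473)| = 72.490 km/h.

72.5 km/h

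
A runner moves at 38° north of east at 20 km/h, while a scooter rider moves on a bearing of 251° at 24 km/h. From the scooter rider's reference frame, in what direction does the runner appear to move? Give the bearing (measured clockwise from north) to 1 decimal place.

062.4°

Taking east as x and north as y: runner velocity = (15.760, 12.313) km/h; scooter rider velocity = (-22.692, -7.814) km/h.
Velocity of runner relative to scooter rider = (15.760, 12.313) − (-22.692, -7.814) = (38.453, 20.127) km/h.
Bearing = atan2(38.45, 20.13) = 62.37° clockwise from north.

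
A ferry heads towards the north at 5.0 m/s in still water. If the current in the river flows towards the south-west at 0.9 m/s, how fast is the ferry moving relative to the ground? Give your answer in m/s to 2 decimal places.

Taking east as x and north as y: velocity relative to the water = (0.000, 5.000) m/s; the water relative to ground = (-0.636, -0.636) m/s.
Velocity relative to ground = (0.000, 5.000) + (-0.636, -0.636) = (-0.636, 4.364) m/s.
Speed = |(-0.636, 4.364)| = 4.410 m/s.

4.41 m/s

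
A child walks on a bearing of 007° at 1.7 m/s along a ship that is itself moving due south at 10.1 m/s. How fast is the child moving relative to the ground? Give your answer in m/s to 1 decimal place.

Taking east as x and north as y: ship velocity = (0.000, -10.100) m/s; child velocity relative to ship = (0.207, 1.687) m/s.
Velocity relative to ground = (0.000, -10.100) + (0.207, 1.687) = (0.207, -8.413) m/s.
Speed = |(0.207, -8.413)| = 8.415 m/s.

8.4 m/s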